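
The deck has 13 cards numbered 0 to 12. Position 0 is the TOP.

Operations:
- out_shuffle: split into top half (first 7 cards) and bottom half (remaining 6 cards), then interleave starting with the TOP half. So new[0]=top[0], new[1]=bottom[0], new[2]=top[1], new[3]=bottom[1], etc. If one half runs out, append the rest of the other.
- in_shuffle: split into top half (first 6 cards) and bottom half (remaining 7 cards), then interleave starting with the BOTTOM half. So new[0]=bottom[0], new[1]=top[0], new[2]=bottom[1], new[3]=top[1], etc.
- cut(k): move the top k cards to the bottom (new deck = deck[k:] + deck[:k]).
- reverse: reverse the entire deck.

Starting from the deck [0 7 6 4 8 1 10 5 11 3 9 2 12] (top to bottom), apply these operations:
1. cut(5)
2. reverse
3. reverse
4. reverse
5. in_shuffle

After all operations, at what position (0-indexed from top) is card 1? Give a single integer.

After op 1 (cut(5)): [1 10 5 11 3 9 2 12 0 7 6 4 8]
After op 2 (reverse): [8 4 6 7 0 12 2 9 3 11 5 10 1]
After op 3 (reverse): [1 10 5 11 3 9 2 12 0 7 6 4 8]
After op 4 (reverse): [8 4 6 7 0 12 2 9 3 11 5 10 1]
After op 5 (in_shuffle): [2 8 9 4 3 6 11 7 5 0 10 12 1]
Card 1 is at position 12.

Answer: 12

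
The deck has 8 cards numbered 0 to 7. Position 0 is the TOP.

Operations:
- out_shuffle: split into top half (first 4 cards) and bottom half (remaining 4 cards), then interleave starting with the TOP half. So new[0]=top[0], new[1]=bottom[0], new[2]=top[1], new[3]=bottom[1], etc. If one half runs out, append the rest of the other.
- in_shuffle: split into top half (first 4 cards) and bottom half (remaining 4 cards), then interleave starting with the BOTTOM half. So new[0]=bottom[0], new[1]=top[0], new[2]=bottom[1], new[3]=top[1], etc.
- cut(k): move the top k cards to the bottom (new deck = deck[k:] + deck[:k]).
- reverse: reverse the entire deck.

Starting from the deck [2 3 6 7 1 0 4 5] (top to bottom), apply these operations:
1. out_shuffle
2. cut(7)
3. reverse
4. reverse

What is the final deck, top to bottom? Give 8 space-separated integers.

After op 1 (out_shuffle): [2 1 3 0 6 4 7 5]
After op 2 (cut(7)): [5 2 1 3 0 6 4 7]
After op 3 (reverse): [7 4 6 0 3 1 2 5]
After op 4 (reverse): [5 2 1 3 0 6 4 7]

Answer: 5 2 1 3 0 6 4 7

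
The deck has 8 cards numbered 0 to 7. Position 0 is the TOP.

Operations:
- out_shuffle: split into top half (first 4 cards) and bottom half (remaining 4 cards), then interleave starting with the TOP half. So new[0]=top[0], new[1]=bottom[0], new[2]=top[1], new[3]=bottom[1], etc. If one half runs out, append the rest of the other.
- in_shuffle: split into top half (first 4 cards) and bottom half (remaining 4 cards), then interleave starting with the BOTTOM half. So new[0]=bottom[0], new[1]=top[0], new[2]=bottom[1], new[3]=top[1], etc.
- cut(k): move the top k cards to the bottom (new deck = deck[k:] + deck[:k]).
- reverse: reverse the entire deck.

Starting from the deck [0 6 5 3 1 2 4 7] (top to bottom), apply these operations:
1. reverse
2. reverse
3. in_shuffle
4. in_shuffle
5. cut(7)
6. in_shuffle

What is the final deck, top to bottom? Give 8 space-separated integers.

After op 1 (reverse): [7 4 2 1 3 5 6 0]
After op 2 (reverse): [0 6 5 3 1 2 4 7]
After op 3 (in_shuffle): [1 0 2 6 4 5 7 3]
After op 4 (in_shuffle): [4 1 5 0 7 2 3 6]
After op 5 (cut(7)): [6 4 1 5 0 7 2 3]
After op 6 (in_shuffle): [0 6 7 4 2 1 3 5]

Answer: 0 6 7 4 2 1 3 5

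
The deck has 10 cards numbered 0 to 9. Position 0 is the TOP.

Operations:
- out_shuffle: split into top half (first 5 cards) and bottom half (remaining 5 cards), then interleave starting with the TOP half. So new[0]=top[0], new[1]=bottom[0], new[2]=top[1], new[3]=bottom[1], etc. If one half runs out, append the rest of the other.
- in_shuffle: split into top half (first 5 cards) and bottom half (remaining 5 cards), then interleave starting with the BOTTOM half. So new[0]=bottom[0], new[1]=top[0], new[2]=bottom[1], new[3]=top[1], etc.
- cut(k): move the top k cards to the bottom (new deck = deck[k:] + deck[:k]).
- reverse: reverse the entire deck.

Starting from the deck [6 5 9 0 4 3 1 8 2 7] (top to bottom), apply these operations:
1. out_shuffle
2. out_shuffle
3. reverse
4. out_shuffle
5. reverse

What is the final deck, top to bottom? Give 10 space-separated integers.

Answer: 6 2 8 1 3 4 0 9 5 7

Derivation:
After op 1 (out_shuffle): [6 3 5 1 9 8 0 2 4 7]
After op 2 (out_shuffle): [6 8 3 0 5 2 1 4 9 7]
After op 3 (reverse): [7 9 4 1 2 5 0 3 8 6]
After op 4 (out_shuffle): [7 5 9 0 4 3 1 8 2 6]
After op 5 (reverse): [6 2 8 1 3 4 0 9 5 7]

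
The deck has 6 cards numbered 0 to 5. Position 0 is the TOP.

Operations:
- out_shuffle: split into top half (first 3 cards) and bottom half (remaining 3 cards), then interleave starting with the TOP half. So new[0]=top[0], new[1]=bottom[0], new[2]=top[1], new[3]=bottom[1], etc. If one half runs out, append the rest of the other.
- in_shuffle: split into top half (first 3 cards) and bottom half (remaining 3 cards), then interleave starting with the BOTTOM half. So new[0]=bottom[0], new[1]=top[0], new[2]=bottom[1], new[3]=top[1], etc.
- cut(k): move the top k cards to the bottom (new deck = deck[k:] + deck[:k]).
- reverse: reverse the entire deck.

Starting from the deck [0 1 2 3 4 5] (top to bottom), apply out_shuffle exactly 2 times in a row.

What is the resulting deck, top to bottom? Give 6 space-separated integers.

Answer: 0 4 3 2 1 5

Derivation:
After op 1 (out_shuffle): [0 3 1 4 2 5]
After op 2 (out_shuffle): [0 4 3 2 1 5]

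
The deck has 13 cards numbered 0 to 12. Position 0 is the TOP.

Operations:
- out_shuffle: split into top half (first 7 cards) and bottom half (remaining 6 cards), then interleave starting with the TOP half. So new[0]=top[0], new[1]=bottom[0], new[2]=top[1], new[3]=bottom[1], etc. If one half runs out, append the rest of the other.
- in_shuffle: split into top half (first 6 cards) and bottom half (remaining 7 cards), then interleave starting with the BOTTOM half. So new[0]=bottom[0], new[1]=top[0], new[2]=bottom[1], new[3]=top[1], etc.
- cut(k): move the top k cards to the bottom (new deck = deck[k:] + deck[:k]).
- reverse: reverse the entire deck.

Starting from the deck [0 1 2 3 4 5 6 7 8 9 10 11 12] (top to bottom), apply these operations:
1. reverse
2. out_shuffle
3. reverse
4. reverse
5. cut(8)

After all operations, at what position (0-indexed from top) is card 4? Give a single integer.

Answer: 8

Derivation:
After op 1 (reverse): [12 11 10 9 8 7 6 5 4 3 2 1 0]
After op 2 (out_shuffle): [12 5 11 4 10 3 9 2 8 1 7 0 6]
After op 3 (reverse): [6 0 7 1 8 2 9 3 10 4 11 5 12]
After op 4 (reverse): [12 5 11 4 10 3 9 2 8 1 7 0 6]
After op 5 (cut(8)): [8 1 7 0 6 12 5 11 4 10 3 9 2]
Card 4 is at position 8.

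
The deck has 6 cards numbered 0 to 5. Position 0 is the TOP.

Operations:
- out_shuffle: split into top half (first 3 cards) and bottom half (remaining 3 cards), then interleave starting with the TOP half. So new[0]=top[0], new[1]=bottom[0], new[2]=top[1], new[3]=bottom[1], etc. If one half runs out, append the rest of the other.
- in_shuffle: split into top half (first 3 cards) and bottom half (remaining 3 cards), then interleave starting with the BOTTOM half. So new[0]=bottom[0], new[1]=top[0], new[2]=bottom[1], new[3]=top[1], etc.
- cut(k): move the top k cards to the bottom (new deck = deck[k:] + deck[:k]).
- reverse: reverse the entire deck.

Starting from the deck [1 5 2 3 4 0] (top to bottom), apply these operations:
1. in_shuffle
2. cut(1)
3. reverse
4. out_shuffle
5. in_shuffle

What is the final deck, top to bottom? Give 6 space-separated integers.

After op 1 (in_shuffle): [3 1 4 5 0 2]
After op 2 (cut(1)): [1 4 5 0 2 3]
After op 3 (reverse): [3 2 0 5 4 1]
After op 4 (out_shuffle): [3 5 2 4 0 1]
After op 5 (in_shuffle): [4 3 0 5 1 2]

Answer: 4 3 0 5 1 2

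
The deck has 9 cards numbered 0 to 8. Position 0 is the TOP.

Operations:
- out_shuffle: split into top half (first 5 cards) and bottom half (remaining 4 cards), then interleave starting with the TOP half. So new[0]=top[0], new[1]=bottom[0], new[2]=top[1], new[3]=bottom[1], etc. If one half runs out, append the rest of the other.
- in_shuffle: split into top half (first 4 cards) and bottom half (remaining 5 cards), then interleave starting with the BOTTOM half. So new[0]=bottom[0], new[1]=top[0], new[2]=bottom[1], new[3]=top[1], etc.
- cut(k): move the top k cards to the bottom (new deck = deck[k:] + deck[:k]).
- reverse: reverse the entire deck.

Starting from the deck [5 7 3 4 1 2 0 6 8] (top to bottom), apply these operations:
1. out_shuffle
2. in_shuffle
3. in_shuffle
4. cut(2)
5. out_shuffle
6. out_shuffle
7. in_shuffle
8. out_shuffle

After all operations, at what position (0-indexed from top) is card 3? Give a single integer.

Answer: 4

Derivation:
After op 1 (out_shuffle): [5 2 7 0 3 6 4 8 1]
After op 2 (in_shuffle): [3 5 6 2 4 7 8 0 1]
After op 3 (in_shuffle): [4 3 7 5 8 6 0 2 1]
After op 4 (cut(2)): [7 5 8 6 0 2 1 4 3]
After op 5 (out_shuffle): [7 2 5 1 8 4 6 3 0]
After op 6 (out_shuffle): [7 4 2 6 5 3 1 0 8]
After op 7 (in_shuffle): [5 7 3 4 1 2 0 6 8]
After op 8 (out_shuffle): [5 2 7 0 3 6 4 8 1]
Card 3 is at position 4.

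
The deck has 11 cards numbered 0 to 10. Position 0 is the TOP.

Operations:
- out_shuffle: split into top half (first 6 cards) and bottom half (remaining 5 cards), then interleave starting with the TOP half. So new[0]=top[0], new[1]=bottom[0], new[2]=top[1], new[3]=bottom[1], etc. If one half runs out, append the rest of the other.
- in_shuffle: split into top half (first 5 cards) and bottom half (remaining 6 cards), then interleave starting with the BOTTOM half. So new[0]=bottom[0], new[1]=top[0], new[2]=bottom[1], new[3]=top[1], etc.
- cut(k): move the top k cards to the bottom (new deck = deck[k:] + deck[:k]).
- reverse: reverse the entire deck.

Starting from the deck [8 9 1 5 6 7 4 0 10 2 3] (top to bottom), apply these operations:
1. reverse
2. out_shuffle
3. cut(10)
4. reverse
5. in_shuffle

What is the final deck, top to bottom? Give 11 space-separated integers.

After op 1 (reverse): [3 2 10 0 4 7 6 5 1 9 8]
After op 2 (out_shuffle): [3 6 2 5 10 1 0 9 4 8 7]
After op 3 (cut(10)): [7 3 6 2 5 10 1 0 9 4 8]
After op 4 (reverse): [8 4 9 0 1 10 5 2 6 3 7]
After op 5 (in_shuffle): [10 8 5 4 2 9 6 0 3 1 7]

Answer: 10 8 5 4 2 9 6 0 3 1 7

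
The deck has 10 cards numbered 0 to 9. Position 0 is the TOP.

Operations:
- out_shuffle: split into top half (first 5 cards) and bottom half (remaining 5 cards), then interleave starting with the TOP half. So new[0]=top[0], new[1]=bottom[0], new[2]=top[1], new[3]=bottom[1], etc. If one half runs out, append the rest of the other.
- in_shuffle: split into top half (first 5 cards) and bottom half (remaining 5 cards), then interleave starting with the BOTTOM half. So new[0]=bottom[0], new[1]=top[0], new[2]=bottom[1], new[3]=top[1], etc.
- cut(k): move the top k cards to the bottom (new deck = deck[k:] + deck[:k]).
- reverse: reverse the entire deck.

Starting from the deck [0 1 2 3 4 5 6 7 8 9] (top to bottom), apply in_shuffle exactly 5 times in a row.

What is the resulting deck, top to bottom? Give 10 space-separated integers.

After op 1 (in_shuffle): [5 0 6 1 7 2 8 3 9 4]
After op 2 (in_shuffle): [2 5 8 0 3 6 9 1 4 7]
After op 3 (in_shuffle): [6 2 9 5 1 8 4 0 7 3]
After op 4 (in_shuffle): [8 6 4 2 0 9 7 5 3 1]
After op 5 (in_shuffle): [9 8 7 6 5 4 3 2 1 0]

Answer: 9 8 7 6 5 4 3 2 1 0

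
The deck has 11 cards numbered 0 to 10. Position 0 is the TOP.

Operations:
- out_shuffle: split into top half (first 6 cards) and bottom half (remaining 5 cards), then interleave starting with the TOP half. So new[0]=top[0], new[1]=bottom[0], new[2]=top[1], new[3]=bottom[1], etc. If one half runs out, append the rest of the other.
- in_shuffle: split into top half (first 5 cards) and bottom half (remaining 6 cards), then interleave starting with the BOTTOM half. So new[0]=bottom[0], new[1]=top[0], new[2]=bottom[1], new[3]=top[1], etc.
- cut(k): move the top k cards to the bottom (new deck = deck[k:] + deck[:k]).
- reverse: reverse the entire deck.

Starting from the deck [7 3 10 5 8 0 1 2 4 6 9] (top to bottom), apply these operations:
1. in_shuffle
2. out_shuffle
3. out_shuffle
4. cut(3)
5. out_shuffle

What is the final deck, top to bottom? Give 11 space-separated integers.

Answer: 8 10 7 6 2 0 5 3 9 4 1

Derivation:
After op 1 (in_shuffle): [0 7 1 3 2 10 4 5 6 8 9]
After op 2 (out_shuffle): [0 4 7 5 1 6 3 8 2 9 10]
After op 3 (out_shuffle): [0 3 4 8 7 2 5 9 1 10 6]
After op 4 (cut(3)): [8 7 2 5 9 1 10 6 0 3 4]
After op 5 (out_shuffle): [8 10 7 6 2 0 5 3 9 4 1]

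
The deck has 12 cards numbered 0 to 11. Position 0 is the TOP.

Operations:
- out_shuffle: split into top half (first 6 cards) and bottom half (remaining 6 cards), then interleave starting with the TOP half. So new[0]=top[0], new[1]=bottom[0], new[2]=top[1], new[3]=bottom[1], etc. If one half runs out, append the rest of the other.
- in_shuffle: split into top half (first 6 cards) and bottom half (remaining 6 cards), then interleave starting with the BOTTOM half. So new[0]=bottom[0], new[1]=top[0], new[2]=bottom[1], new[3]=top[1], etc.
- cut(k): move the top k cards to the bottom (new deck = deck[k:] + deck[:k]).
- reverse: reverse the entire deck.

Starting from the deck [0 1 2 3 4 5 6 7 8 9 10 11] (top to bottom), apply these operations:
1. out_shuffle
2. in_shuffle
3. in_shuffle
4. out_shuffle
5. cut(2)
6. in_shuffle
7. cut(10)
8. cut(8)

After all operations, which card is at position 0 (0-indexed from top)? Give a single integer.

Answer: 1

Derivation:
After op 1 (out_shuffle): [0 6 1 7 2 8 3 9 4 10 5 11]
After op 2 (in_shuffle): [3 0 9 6 4 1 10 7 5 2 11 8]
After op 3 (in_shuffle): [10 3 7 0 5 9 2 6 11 4 8 1]
After op 4 (out_shuffle): [10 2 3 6 7 11 0 4 5 8 9 1]
After op 5 (cut(2)): [3 6 7 11 0 4 5 8 9 1 10 2]
After op 6 (in_shuffle): [5 3 8 6 9 7 1 11 10 0 2 4]
After op 7 (cut(10)): [2 4 5 3 8 6 9 7 1 11 10 0]
After op 8 (cut(8)): [1 11 10 0 2 4 5 3 8 6 9 7]
Position 0: card 1.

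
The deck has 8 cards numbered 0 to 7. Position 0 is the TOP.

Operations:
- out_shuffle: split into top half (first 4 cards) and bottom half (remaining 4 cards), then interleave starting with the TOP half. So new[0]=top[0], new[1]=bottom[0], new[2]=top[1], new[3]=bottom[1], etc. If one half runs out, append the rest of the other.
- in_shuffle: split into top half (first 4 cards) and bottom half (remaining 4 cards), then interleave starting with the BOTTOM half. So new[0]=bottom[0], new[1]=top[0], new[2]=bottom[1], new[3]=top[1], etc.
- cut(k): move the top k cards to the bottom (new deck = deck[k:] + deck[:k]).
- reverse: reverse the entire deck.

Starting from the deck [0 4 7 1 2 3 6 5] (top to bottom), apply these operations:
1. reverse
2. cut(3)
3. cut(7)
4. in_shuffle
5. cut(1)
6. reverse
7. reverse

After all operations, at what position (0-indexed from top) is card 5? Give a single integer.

Answer: 3

Derivation:
After op 1 (reverse): [5 6 3 2 1 7 4 0]
After op 2 (cut(3)): [2 1 7 4 0 5 6 3]
After op 3 (cut(7)): [3 2 1 7 4 0 5 6]
After op 4 (in_shuffle): [4 3 0 2 5 1 6 7]
After op 5 (cut(1)): [3 0 2 5 1 6 7 4]
After op 6 (reverse): [4 7 6 1 5 2 0 3]
After op 7 (reverse): [3 0 2 5 1 6 7 4]
Card 5 is at position 3.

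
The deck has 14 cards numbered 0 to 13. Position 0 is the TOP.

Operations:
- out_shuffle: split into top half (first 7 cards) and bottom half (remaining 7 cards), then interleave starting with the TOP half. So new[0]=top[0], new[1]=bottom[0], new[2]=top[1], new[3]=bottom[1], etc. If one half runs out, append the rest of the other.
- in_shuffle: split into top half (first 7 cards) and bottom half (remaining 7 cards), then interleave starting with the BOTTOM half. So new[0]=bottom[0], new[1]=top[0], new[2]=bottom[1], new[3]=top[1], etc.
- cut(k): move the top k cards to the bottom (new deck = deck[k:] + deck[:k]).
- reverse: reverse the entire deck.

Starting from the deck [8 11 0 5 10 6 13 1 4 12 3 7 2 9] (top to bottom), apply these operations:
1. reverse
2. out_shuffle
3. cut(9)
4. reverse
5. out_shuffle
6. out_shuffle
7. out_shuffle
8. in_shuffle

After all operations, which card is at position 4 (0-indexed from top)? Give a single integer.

After op 1 (reverse): [9 2 7 3 12 4 1 13 6 10 5 0 11 8]
After op 2 (out_shuffle): [9 13 2 6 7 10 3 5 12 0 4 11 1 8]
After op 3 (cut(9)): [0 4 11 1 8 9 13 2 6 7 10 3 5 12]
After op 4 (reverse): [12 5 3 10 7 6 2 13 9 8 1 11 4 0]
After op 5 (out_shuffle): [12 13 5 9 3 8 10 1 7 11 6 4 2 0]
After op 6 (out_shuffle): [12 1 13 7 5 11 9 6 3 4 8 2 10 0]
After op 7 (out_shuffle): [12 6 1 3 13 4 7 8 5 2 11 10 9 0]
After op 8 (in_shuffle): [8 12 5 6 2 1 11 3 10 13 9 4 0 7]
Position 4: card 2.

Answer: 2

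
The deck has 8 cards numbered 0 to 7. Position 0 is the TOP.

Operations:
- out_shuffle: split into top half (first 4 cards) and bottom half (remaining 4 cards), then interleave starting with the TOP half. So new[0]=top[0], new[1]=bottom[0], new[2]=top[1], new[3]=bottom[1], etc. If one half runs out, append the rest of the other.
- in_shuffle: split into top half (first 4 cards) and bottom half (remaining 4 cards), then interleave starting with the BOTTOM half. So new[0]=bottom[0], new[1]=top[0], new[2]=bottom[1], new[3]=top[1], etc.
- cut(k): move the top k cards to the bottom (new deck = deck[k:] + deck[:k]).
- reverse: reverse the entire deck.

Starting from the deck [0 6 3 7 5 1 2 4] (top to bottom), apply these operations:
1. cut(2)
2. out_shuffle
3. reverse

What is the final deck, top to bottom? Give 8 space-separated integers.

Answer: 6 1 0 5 4 7 2 3

Derivation:
After op 1 (cut(2)): [3 7 5 1 2 4 0 6]
After op 2 (out_shuffle): [3 2 7 4 5 0 1 6]
After op 3 (reverse): [6 1 0 5 4 7 2 3]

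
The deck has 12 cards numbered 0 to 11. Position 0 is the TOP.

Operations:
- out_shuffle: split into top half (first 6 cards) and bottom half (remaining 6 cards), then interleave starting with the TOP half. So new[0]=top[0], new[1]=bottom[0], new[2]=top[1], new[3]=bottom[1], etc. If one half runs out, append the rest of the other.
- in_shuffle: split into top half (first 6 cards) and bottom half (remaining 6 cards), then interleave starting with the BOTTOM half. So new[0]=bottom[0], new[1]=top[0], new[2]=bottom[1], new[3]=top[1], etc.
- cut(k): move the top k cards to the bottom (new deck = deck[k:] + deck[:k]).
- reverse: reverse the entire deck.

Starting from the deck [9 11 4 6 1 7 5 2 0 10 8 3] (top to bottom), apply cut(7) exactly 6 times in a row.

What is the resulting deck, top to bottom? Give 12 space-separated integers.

Answer: 5 2 0 10 8 3 9 11 4 6 1 7

Derivation:
After op 1 (cut(7)): [2 0 10 8 3 9 11 4 6 1 7 5]
After op 2 (cut(7)): [4 6 1 7 5 2 0 10 8 3 9 11]
After op 3 (cut(7)): [10 8 3 9 11 4 6 1 7 5 2 0]
After op 4 (cut(7)): [1 7 5 2 0 10 8 3 9 11 4 6]
After op 5 (cut(7)): [3 9 11 4 6 1 7 5 2 0 10 8]
After op 6 (cut(7)): [5 2 0 10 8 3 9 11 4 6 1 7]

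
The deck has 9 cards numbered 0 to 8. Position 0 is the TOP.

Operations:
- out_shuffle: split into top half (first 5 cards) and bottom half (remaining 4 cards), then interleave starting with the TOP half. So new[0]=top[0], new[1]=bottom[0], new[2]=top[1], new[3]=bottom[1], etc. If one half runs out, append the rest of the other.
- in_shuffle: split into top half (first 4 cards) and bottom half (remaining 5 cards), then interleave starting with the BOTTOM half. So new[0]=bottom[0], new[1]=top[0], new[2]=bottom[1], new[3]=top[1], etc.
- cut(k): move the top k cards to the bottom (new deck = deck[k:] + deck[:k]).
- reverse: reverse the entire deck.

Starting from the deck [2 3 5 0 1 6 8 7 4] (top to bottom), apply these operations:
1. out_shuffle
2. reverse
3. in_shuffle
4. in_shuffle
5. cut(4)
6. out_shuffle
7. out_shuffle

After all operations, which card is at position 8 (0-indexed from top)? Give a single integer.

Answer: 7

Derivation:
After op 1 (out_shuffle): [2 6 3 8 5 7 0 4 1]
After op 2 (reverse): [1 4 0 7 5 8 3 6 2]
After op 3 (in_shuffle): [5 1 8 4 3 0 6 7 2]
After op 4 (in_shuffle): [3 5 0 1 6 8 7 4 2]
After op 5 (cut(4)): [6 8 7 4 2 3 5 0 1]
After op 6 (out_shuffle): [6 3 8 5 7 0 4 1 2]
After op 7 (out_shuffle): [6 0 3 4 8 1 5 2 7]
Position 8: card 7.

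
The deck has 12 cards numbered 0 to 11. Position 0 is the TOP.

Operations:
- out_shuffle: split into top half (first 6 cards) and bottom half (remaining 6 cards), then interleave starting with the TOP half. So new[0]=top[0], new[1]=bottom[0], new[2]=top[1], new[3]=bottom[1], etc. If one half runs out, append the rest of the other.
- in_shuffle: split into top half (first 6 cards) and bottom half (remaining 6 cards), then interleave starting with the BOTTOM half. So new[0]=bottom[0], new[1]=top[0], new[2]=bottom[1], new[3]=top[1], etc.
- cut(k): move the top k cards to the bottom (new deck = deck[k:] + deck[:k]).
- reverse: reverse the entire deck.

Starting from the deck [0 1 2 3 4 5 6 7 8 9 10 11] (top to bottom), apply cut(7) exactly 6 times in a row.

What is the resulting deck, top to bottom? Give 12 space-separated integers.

Answer: 6 7 8 9 10 11 0 1 2 3 4 5

Derivation:
After op 1 (cut(7)): [7 8 9 10 11 0 1 2 3 4 5 6]
After op 2 (cut(7)): [2 3 4 5 6 7 8 9 10 11 0 1]
After op 3 (cut(7)): [9 10 11 0 1 2 3 4 5 6 7 8]
After op 4 (cut(7)): [4 5 6 7 8 9 10 11 0 1 2 3]
After op 5 (cut(7)): [11 0 1 2 3 4 5 6 7 8 9 10]
After op 6 (cut(7)): [6 7 8 9 10 11 0 1 2 3 4 5]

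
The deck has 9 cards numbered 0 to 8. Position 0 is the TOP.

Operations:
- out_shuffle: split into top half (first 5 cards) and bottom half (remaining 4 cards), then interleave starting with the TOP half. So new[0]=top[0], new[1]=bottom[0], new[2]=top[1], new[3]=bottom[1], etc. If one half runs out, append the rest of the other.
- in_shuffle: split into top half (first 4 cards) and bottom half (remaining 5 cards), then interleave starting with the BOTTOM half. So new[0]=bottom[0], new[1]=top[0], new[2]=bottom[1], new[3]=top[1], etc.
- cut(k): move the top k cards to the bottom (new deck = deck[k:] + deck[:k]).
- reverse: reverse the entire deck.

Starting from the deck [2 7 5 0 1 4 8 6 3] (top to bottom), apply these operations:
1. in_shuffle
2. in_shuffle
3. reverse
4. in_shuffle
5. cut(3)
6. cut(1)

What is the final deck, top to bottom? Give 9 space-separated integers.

Answer: 5 0 1 4 8 6 3 2 7

Derivation:
After op 1 (in_shuffle): [1 2 4 7 8 5 6 0 3]
After op 2 (in_shuffle): [8 1 5 2 6 4 0 7 3]
After op 3 (reverse): [3 7 0 4 6 2 5 1 8]
After op 4 (in_shuffle): [6 3 2 7 5 0 1 4 8]
After op 5 (cut(3)): [7 5 0 1 4 8 6 3 2]
After op 6 (cut(1)): [5 0 1 4 8 6 3 2 7]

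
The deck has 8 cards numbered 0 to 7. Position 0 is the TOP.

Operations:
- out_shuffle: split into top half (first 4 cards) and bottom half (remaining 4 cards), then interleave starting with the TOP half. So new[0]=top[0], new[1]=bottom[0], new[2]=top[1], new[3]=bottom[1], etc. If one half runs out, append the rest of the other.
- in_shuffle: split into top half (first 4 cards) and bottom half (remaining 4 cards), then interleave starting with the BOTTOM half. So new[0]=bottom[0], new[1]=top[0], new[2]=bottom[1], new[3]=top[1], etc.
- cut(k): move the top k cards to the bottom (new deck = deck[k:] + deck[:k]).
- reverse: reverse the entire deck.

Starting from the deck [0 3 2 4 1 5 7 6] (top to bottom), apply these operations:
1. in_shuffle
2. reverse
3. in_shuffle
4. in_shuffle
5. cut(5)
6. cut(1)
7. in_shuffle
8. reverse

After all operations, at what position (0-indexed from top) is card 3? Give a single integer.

Answer: 0

Derivation:
After op 1 (in_shuffle): [1 0 5 3 7 2 6 4]
After op 2 (reverse): [4 6 2 7 3 5 0 1]
After op 3 (in_shuffle): [3 4 5 6 0 2 1 7]
After op 4 (in_shuffle): [0 3 2 4 1 5 7 6]
After op 5 (cut(5)): [5 7 6 0 3 2 4 1]
After op 6 (cut(1)): [7 6 0 3 2 4 1 5]
After op 7 (in_shuffle): [2 7 4 6 1 0 5 3]
After op 8 (reverse): [3 5 0 1 6 4 7 2]
Card 3 is at position 0.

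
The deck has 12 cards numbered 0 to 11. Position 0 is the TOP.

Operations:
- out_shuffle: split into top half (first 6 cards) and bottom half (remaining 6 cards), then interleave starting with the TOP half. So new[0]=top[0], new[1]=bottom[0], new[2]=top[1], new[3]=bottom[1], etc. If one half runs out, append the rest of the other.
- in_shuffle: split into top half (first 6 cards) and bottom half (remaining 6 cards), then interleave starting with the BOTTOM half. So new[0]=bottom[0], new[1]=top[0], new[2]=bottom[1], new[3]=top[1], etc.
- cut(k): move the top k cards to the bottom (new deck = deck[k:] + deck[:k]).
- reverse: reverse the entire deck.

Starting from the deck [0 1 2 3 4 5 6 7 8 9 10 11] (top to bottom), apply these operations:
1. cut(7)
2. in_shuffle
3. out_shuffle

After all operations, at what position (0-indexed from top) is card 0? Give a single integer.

Answer: 11

Derivation:
After op 1 (cut(7)): [7 8 9 10 11 0 1 2 3 4 5 6]
After op 2 (in_shuffle): [1 7 2 8 3 9 4 10 5 11 6 0]
After op 3 (out_shuffle): [1 4 7 10 2 5 8 11 3 6 9 0]
Card 0 is at position 11.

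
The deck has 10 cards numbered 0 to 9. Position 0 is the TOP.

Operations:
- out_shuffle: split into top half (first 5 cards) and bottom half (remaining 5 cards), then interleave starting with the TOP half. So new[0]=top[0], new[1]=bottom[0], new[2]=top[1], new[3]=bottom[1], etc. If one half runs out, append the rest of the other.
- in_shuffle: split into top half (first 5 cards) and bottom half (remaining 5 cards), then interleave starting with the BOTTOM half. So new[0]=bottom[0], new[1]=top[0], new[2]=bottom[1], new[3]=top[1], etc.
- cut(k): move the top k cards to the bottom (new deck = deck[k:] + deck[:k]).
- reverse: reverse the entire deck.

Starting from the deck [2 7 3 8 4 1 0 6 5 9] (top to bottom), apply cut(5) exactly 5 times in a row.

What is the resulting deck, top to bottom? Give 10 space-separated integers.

Answer: 1 0 6 5 9 2 7 3 8 4

Derivation:
After op 1 (cut(5)): [1 0 6 5 9 2 7 3 8 4]
After op 2 (cut(5)): [2 7 3 8 4 1 0 6 5 9]
After op 3 (cut(5)): [1 0 6 5 9 2 7 3 8 4]
After op 4 (cut(5)): [2 7 3 8 4 1 0 6 5 9]
After op 5 (cut(5)): [1 0 6 5 9 2 7 3 8 4]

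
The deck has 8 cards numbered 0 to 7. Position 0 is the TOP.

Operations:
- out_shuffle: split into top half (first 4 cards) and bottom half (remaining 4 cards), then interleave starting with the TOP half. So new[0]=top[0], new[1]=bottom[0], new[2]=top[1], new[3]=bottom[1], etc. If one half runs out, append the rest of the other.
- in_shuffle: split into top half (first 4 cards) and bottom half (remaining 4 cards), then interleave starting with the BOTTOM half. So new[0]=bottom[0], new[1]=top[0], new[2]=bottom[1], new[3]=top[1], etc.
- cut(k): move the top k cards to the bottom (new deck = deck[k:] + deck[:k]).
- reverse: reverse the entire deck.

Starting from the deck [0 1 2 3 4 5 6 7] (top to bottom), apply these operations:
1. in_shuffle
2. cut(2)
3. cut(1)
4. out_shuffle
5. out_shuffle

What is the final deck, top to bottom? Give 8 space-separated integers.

Answer: 1 2 3 0 6 7 4 5

Derivation:
After op 1 (in_shuffle): [4 0 5 1 6 2 7 3]
After op 2 (cut(2)): [5 1 6 2 7 3 4 0]
After op 3 (cut(1)): [1 6 2 7 3 4 0 5]
After op 4 (out_shuffle): [1 3 6 4 2 0 7 5]
After op 5 (out_shuffle): [1 2 3 0 6 7 4 5]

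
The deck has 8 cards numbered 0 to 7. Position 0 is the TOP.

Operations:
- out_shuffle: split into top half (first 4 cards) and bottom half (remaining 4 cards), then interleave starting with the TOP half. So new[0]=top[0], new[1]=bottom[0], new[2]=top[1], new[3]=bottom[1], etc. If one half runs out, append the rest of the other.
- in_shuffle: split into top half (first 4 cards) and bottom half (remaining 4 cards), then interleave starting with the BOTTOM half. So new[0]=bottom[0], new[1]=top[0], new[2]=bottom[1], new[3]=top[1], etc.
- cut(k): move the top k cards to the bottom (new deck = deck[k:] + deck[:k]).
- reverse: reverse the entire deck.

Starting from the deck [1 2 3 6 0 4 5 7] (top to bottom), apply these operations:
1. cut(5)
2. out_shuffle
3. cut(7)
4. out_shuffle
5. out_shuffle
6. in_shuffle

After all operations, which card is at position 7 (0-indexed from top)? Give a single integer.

After op 1 (cut(5)): [4 5 7 1 2 3 6 0]
After op 2 (out_shuffle): [4 2 5 3 7 6 1 0]
After op 3 (cut(7)): [0 4 2 5 3 7 6 1]
After op 4 (out_shuffle): [0 3 4 7 2 6 5 1]
After op 5 (out_shuffle): [0 2 3 6 4 5 7 1]
After op 6 (in_shuffle): [4 0 5 2 7 3 1 6]
Position 7: card 6.

Answer: 6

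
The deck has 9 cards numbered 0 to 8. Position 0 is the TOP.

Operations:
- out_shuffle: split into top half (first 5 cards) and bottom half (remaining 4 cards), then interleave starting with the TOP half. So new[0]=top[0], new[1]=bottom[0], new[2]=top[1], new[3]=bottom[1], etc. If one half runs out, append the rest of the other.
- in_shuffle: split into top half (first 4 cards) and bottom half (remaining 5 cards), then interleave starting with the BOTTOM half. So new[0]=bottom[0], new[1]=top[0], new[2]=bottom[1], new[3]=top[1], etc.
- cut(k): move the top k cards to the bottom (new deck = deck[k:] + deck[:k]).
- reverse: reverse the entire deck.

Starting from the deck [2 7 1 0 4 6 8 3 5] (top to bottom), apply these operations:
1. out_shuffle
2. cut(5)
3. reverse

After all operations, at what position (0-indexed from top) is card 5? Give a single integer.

Answer: 6

Derivation:
After op 1 (out_shuffle): [2 6 7 8 1 3 0 5 4]
After op 2 (cut(5)): [3 0 5 4 2 6 7 8 1]
After op 3 (reverse): [1 8 7 6 2 4 5 0 3]
Card 5 is at position 6.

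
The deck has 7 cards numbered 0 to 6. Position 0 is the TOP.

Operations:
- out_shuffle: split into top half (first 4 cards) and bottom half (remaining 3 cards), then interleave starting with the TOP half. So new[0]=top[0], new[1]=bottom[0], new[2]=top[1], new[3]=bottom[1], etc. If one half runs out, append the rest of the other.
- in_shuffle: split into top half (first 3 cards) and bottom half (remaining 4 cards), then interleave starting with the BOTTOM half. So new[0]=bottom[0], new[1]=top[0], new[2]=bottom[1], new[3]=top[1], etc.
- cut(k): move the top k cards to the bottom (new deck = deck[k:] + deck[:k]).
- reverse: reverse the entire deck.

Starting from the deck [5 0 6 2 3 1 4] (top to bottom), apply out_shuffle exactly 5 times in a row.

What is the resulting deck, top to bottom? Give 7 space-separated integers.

After op 1 (out_shuffle): [5 3 0 1 6 4 2]
After op 2 (out_shuffle): [5 6 3 4 0 2 1]
After op 3 (out_shuffle): [5 0 6 2 3 1 4]
After op 4 (out_shuffle): [5 3 0 1 6 4 2]
After op 5 (out_shuffle): [5 6 3 4 0 2 1]

Answer: 5 6 3 4 0 2 1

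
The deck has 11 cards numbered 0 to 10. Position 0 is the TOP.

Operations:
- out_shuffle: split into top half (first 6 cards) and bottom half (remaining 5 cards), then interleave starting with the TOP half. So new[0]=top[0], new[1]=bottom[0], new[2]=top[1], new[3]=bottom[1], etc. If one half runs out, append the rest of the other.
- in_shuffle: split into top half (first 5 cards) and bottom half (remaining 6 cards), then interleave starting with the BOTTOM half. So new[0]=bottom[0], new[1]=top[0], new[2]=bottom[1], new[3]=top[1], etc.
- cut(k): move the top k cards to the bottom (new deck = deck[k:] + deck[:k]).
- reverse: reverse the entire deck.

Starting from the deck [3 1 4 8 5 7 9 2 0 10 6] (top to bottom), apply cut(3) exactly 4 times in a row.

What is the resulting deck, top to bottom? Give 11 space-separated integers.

Answer: 1 4 8 5 7 9 2 0 10 6 3

Derivation:
After op 1 (cut(3)): [8 5 7 9 2 0 10 6 3 1 4]
After op 2 (cut(3)): [9 2 0 10 6 3 1 4 8 5 7]
After op 3 (cut(3)): [10 6 3 1 4 8 5 7 9 2 0]
After op 4 (cut(3)): [1 4 8 5 7 9 2 0 10 6 3]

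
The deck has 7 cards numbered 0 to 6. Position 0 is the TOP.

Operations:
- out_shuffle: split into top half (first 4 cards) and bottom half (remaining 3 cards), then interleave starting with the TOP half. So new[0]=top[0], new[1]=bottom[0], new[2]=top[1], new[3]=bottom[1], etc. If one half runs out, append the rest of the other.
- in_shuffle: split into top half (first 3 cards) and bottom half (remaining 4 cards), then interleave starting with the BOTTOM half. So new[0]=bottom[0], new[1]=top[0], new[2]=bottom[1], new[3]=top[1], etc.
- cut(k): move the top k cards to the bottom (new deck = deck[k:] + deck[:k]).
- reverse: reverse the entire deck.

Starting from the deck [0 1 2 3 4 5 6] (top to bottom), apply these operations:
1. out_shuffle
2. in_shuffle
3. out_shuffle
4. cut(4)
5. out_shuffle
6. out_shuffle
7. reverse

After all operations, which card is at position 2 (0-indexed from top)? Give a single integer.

After op 1 (out_shuffle): [0 4 1 5 2 6 3]
After op 2 (in_shuffle): [5 0 2 4 6 1 3]
After op 3 (out_shuffle): [5 6 0 1 2 3 4]
After op 4 (cut(4)): [2 3 4 5 6 0 1]
After op 5 (out_shuffle): [2 6 3 0 4 1 5]
After op 6 (out_shuffle): [2 4 6 1 3 5 0]
After op 7 (reverse): [0 5 3 1 6 4 2]
Position 2: card 3.

Answer: 3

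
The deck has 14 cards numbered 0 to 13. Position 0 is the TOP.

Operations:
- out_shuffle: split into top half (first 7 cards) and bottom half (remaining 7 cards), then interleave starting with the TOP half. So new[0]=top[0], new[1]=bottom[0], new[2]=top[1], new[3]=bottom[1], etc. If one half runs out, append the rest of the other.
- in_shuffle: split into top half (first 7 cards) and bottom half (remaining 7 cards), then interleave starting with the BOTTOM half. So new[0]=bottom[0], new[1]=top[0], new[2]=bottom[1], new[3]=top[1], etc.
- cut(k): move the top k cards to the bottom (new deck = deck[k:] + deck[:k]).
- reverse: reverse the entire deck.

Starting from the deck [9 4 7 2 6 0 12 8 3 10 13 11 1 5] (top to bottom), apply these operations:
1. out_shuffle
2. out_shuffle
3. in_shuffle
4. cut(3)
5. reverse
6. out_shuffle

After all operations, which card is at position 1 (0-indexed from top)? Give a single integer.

After op 1 (out_shuffle): [9 8 4 3 7 10 2 13 6 11 0 1 12 5]
After op 2 (out_shuffle): [9 13 8 6 4 11 3 0 7 1 10 12 2 5]
After op 3 (in_shuffle): [0 9 7 13 1 8 10 6 12 4 2 11 5 3]
After op 4 (cut(3)): [13 1 8 10 6 12 4 2 11 5 3 0 9 7]
After op 5 (reverse): [7 9 0 3 5 11 2 4 12 6 10 8 1 13]
After op 6 (out_shuffle): [7 4 9 12 0 6 3 10 5 8 11 1 2 13]
Position 1: card 4.

Answer: 4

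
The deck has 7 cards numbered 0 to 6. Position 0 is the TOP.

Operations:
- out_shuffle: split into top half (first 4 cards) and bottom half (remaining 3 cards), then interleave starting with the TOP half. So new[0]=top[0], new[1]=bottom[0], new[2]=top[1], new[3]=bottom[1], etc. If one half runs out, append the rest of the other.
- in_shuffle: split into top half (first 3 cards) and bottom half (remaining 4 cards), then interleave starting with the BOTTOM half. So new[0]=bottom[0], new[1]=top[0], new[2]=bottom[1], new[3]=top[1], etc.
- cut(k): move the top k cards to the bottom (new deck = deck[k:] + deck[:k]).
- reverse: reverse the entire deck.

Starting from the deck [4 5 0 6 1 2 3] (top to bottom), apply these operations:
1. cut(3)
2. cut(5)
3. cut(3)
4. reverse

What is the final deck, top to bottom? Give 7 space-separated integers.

Answer: 6 0 5 4 3 2 1

Derivation:
After op 1 (cut(3)): [6 1 2 3 4 5 0]
After op 2 (cut(5)): [5 0 6 1 2 3 4]
After op 3 (cut(3)): [1 2 3 4 5 0 6]
After op 4 (reverse): [6 0 5 4 3 2 1]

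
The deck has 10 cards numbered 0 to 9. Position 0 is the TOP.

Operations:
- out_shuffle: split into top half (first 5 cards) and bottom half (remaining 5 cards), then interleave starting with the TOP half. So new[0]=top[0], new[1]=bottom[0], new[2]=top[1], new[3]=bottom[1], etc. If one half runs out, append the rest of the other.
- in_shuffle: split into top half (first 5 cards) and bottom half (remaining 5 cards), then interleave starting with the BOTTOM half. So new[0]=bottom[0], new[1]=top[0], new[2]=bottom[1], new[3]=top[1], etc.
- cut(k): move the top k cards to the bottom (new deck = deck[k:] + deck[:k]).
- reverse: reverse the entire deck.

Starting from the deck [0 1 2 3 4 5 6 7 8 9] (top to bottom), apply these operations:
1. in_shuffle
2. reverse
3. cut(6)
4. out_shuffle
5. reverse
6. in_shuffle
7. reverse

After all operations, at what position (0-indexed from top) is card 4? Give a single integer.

Answer: 6

Derivation:
After op 1 (in_shuffle): [5 0 6 1 7 2 8 3 9 4]
After op 2 (reverse): [4 9 3 8 2 7 1 6 0 5]
After op 3 (cut(6)): [1 6 0 5 4 9 3 8 2 7]
After op 4 (out_shuffle): [1 9 6 3 0 8 5 2 4 7]
After op 5 (reverse): [7 4 2 5 8 0 3 6 9 1]
After op 6 (in_shuffle): [0 7 3 4 6 2 9 5 1 8]
After op 7 (reverse): [8 1 5 9 2 6 4 3 7 0]
Card 4 is at position 6.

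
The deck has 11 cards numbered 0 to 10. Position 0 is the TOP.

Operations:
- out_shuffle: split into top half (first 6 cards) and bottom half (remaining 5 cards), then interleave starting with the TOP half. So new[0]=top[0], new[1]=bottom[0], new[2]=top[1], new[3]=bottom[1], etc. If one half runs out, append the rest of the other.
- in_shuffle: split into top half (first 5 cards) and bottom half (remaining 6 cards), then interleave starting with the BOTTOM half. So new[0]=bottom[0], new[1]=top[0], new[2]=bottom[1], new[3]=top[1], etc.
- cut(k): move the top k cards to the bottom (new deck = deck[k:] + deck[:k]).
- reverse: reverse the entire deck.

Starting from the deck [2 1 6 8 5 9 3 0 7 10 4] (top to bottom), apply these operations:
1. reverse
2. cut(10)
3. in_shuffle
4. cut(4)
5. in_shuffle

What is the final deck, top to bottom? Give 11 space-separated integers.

Answer: 0 5 1 10 3 8 2 7 9 6 4

Derivation:
After op 1 (reverse): [4 10 7 0 3 9 5 8 6 1 2]
After op 2 (cut(10)): [2 4 10 7 0 3 9 5 8 6 1]
After op 3 (in_shuffle): [3 2 9 4 5 10 8 7 6 0 1]
After op 4 (cut(4)): [5 10 8 7 6 0 1 3 2 9 4]
After op 5 (in_shuffle): [0 5 1 10 3 8 2 7 9 6 4]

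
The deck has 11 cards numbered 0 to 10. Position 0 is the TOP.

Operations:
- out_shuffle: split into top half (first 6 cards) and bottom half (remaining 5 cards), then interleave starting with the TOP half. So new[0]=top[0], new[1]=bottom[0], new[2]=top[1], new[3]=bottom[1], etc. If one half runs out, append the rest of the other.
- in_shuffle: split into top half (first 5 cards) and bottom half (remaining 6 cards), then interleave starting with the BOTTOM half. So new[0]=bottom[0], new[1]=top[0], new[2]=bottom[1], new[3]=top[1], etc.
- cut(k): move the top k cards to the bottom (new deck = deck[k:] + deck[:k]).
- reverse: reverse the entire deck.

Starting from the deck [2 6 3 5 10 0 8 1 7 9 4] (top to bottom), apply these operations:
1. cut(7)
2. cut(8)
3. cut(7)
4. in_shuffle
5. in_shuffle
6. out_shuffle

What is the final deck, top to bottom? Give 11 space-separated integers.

After op 1 (cut(7)): [1 7 9 4 2 6 3 5 10 0 8]
After op 2 (cut(8)): [10 0 8 1 7 9 4 2 6 3 5]
After op 3 (cut(7)): [2 6 3 5 10 0 8 1 7 9 4]
After op 4 (in_shuffle): [0 2 8 6 1 3 7 5 9 10 4]
After op 5 (in_shuffle): [3 0 7 2 5 8 9 6 10 1 4]
After op 6 (out_shuffle): [3 9 0 6 7 10 2 1 5 4 8]

Answer: 3 9 0 6 7 10 2 1 5 4 8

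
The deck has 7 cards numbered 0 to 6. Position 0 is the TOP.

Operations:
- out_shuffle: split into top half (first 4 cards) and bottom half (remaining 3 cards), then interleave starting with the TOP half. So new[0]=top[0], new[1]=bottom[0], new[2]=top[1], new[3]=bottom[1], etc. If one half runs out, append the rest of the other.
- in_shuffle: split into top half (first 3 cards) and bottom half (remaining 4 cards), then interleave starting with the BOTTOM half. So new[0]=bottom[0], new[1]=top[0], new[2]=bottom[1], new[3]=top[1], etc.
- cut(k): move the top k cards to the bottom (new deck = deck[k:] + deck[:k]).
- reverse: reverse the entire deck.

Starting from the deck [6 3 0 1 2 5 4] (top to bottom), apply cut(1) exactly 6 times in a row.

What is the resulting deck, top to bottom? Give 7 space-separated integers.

After op 1 (cut(1)): [3 0 1 2 5 4 6]
After op 2 (cut(1)): [0 1 2 5 4 6 3]
After op 3 (cut(1)): [1 2 5 4 6 3 0]
After op 4 (cut(1)): [2 5 4 6 3 0 1]
After op 5 (cut(1)): [5 4 6 3 0 1 2]
After op 6 (cut(1)): [4 6 3 0 1 2 5]

Answer: 4 6 3 0 1 2 5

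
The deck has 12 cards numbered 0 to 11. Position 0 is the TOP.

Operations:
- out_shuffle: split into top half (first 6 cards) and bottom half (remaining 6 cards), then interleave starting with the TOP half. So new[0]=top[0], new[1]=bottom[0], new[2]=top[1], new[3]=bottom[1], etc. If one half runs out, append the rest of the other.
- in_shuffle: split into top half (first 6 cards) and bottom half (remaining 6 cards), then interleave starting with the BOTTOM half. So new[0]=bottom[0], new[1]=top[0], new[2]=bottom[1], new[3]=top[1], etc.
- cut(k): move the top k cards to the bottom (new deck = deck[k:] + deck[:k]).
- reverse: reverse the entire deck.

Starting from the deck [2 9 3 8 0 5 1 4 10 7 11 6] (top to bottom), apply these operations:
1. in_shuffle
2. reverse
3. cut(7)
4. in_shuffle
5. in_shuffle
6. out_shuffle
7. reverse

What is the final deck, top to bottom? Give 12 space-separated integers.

Answer: 4 0 5 7 11 10 3 2 9 6 1 8

Derivation:
After op 1 (in_shuffle): [1 2 4 9 10 3 7 8 11 0 6 5]
After op 2 (reverse): [5 6 0 11 8 7 3 10 9 4 2 1]
After op 3 (cut(7)): [10 9 4 2 1 5 6 0 11 8 7 3]
After op 4 (in_shuffle): [6 10 0 9 11 4 8 2 7 1 3 5]
After op 5 (in_shuffle): [8 6 2 10 7 0 1 9 3 11 5 4]
After op 6 (out_shuffle): [8 1 6 9 2 3 10 11 7 5 0 4]
After op 7 (reverse): [4 0 5 7 11 10 3 2 9 6 1 8]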